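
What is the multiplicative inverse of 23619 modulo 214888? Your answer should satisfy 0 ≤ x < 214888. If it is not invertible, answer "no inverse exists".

Apply the Euclidean algorithm to 214888 and 23619:
214888 = 9×23619 + 2317
23619 = 10×2317 + 449
2317 = 5×449 + 72
449 = 6×72 + 17
72 = 4×17 + 4
17 = 4×4 + 1
4 = 4×1 + 0
Since gcd(23619, 214888) = 1, back-substitute to write 1 as a combination:
1 = 17 − 4·4
1 = −4·72 + 17·17
1 = 17·449 − 106·72
1 = −106·2317 + 547·449
1 = 547·23619 − 5576·2317
1 = −5576·214888 + 50731·23619
So 23619·50731 ≡ 1 (mod 214888).

50731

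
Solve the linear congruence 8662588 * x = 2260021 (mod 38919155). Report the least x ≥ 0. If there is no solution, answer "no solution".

gcd(8662588, 38919155):
38919155 = 4*8662588 + 4268803
8662588 = 2*4268803 + 124982
4268803 = 34*124982 + 19415
124982 = 6*19415 + 8492
19415 = 2*8492 + 2431
8492 = 3*2431 + 1199
2431 = 2*1199 + 33
1199 = 36*33 + 11
33 = 3*11 + 0
gcd = 11, but 11 ∤ 2260021, so the congruence has no solution.

no solution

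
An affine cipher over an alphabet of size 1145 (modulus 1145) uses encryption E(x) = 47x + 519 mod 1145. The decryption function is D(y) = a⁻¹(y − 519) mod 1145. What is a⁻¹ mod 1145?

Run Euclid on (1145, 47):
1145 = 24*47 + 17
47 = 2*17 + 13
17 = 1*13 + 4
13 = 3*4 + 1
4 = 4*1 + 0
gcd = 1, so the inverse exists. Back-substitute:
1 = 13 − 3·4
1 = −3·17 + 4·13
1 = 4·47 − 11·17
1 = −11·1145 + 268·47
So 47·268 ≡ 1 (mod 1145).

268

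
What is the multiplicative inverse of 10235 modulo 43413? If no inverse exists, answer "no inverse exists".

33161

Extended Euclidean algorithm:
43413 = 4·10235 + 2473
10235 = 4·2473 + 343
2473 = 7·343 + 72
343 = 4·72 + 55
72 = 1·55 + 17
55 = 3·17 + 4
17 = 4·4 + 1
4 = 4·1 + 0
gcd = 1, so the inverse exists. Back-substitute:
1 = 17 − 4·4
1 = −4·55 + 13·17
1 = 13·72 − 17·55
1 = −17·343 + 81·72
1 = 81·2473 − 584·343
1 = −584·10235 + 2417·2473
1 = 2417·43413 − 10252·10235
Thus 10235·(-10252) ≡ 1 (mod 43413); reducing, -10252 mod 43413 = 33161.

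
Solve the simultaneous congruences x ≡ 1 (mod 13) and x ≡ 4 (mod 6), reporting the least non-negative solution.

Write x = 1 + 13·k. Then 13·k ≡ 4 − 1 ≡ 3 (mod 6).
Need 13⁻¹ mod 6. Extended Euclid on (6, 1):
6 = 6*1 + 0
13⁻¹ ≡ 1 (mod 6), so k ≡ 1·3 ≡ 3 (mod 6).
x = 1 + 13·3 = 40.

40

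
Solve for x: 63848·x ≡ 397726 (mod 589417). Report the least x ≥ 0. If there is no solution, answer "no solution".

First find gcd(63848, 589417):
589417 = 9*63848 + 14785
63848 = 4*14785 + 4708
14785 = 3*4708 + 661
4708 = 7*661 + 81
661 = 8*81 + 13
81 = 6*13 + 3
13 = 4*3 + 1
3 = 3*1 + 0
gcd = 1, so a unique solution mod 589417 exists.
Back-substitute for the Bézout coefficients:
1 = 13 − 4·3
1 = −4·81 + 25·13
1 = 25·661 − 204·81
1 = −204·4708 + 1453·661
1 = 1453·14785 − 4563·4708
1 = −4563·63848 + 19705·14785
1 = 19705·589417 − 181908·63848
So 63848·(-181908) ≡ 1 (mod 589417), giving 63848⁻¹ ≡ 407509.
x ≡ 63848⁻¹·397726 ≡ 407509·397726 ≡ 216708 (mod 589417).

216708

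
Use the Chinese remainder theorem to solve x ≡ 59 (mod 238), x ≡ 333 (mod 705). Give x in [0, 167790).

Write x = 59 + 238·k. Then 238·k ≡ 333 − 59 ≡ 274 (mod 705).
Need 238⁻¹ mod 705. Extended Euclid on (705, 238):
705 = 2*238 + 229
238 = 1*229 + 9
229 = 25*9 + 4
9 = 2*4 + 1
4 = 4*1 + 0
Back-substitute:
1 = 9 − 2·4
1 = −2·229 + 51·9
1 = 51·238 − 53·229
1 = −53·705 + 157·238
238⁻¹ ≡ 157 (mod 705), so k ≡ 157·274 ≡ 13 (mod 705).
x = 59 + 238·13 = 3153.

3153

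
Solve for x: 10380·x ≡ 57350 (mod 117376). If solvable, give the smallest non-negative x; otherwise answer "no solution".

gcd(10380, 117376):
117376 = 11·10380 + 3196
10380 = 3·3196 + 792
3196 = 4·792 + 28
792 = 28·28 + 8
28 = 3·8 + 4
8 = 2·4 + 0
gcd = 4, but 4 ∤ 57350, so the congruence has no solution.

no solution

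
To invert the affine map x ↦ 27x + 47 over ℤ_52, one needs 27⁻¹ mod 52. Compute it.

Apply the Euclidean algorithm to 52 and 27:
52 = 1*27 + 25
27 = 1*25 + 2
25 = 12*2 + 1
2 = 2*1 + 0
Since gcd(27, 52) = 1, back-substitute to write 1 as a combination:
1 = 25 − 12·2
1 = −12·27 + 13·25
1 = 13·52 − 25·27
Hence 27⁻¹ ≡ -25 ≡ 27 (mod 52).

27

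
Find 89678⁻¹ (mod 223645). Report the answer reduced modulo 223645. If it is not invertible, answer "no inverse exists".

Run Euclid on (223645, 89678):
223645 = 2×89678 + 44289
89678 = 2×44289 + 1100
44289 = 40×1100 + 289
1100 = 3×289 + 233
289 = 1×233 + 56
233 = 4×56 + 9
56 = 6×9 + 2
9 = 4×2 + 1
2 = 2×1 + 0
Since gcd(89678, 223645) = 1, back-substitute to write 1 as a combination:
1 = 9 − 4·2
1 = −4·56 + 25·9
1 = 25·233 − 104·56
1 = −104·289 + 129·233
1 = 129·1100 − 491·289
1 = −491·44289 + 19769·1100
1 = 19769·89678 − 40029·44289
1 = −40029·223645 + 99827·89678
So 89678·99827 ≡ 1 (mod 223645).

99827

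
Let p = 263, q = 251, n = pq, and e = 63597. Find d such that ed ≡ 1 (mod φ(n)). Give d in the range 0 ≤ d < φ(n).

φ(n) = (p−1)(q−1) = 262·250 = 65500.
Need d with 63597·d ≡ 1 (mod 65500). Apply the extended Euclidean algorithm:
65500 = 1×63597 + 1903
63597 = 33×1903 + 798
1903 = 2×798 + 307
798 = 2×307 + 184
307 = 1×184 + 123
184 = 1×123 + 61
123 = 2×61 + 1
61 = 61×1 + 0
Back-substitute:
1 = 123 − 2·61
1 = −2·184 + 3·123
1 = 3·307 − 5·184
1 = −5·798 + 13·307
1 = 13·1903 − 31·798
1 = −31·63597 + 1036·1903
1 = 1036·65500 − 1067·63597
So 63597·(-1067) ≡ 1 (mod 65500), hence d ≡ -1067 ≡ 64433 (mod 65500).

64433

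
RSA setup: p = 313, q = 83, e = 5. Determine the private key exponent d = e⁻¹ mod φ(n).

5117

φ(n) = (p−1)(q−1) = 312·82 = 25584.
Need d with 5·d ≡ 1 (mod 25584). Apply the extended Euclidean algorithm:
25584 = 5116×5 + 4
5 = 1×4 + 1
4 = 4×1 + 0
Back-substitute:
1 = 5 − 4
1 = −25584 + 5117·5
So 5·5117 ≡ 1 (mod 25584), hence d = 5117.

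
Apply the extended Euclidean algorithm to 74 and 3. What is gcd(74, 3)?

Euclidean algorithm:
74 = 24×3 + 2
3 = 1×2 + 1
2 = 2×1 + 0
gcd(74, 3) = 1.
Working backward:
1 = 3 − 2
1 = −74 + 25·3
So 1 = (-1)·74 + (25)·3.

1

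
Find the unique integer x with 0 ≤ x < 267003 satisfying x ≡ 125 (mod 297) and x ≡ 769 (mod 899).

Write x = 125 + 297·k. Then 297·k ≡ 769 − 125 ≡ 644 (mod 899).
Need 297⁻¹ mod 899. Extended Euclid on (899, 297):
899 = 3*297 + 8
297 = 37*8 + 1
8 = 8*1 + 0
Back-substitute:
1 = 297 − 37·8
1 = −37·899 + 112·297
297⁻¹ ≡ 112 (mod 899), so k ≡ 112·644 ≡ 208 (mod 899).
x = 125 + 297·208 = 61901.

61901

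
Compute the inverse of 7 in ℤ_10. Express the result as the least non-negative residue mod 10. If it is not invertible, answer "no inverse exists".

Run Euclid on (10, 7):
10 = 1*7 + 3
7 = 2*3 + 1
3 = 3*1 + 0
gcd = 1, so the inverse exists. Back-substitute:
1 = 7 − 2·3
1 = −2·10 + 3·7
So 7·3 ≡ 1 (mod 10).

3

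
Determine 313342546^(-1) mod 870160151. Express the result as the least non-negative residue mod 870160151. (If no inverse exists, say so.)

Run Euclid on (870160151, 313342546):
870160151 = 2*313342546 + 243475059
313342546 = 1*243475059 + 69867487
243475059 = 3*69867487 + 33872598
69867487 = 2*33872598 + 2122291
33872598 = 15*2122291 + 2038233
2122291 = 1*2038233 + 84058
2038233 = 24*84058 + 20841
84058 = 4*20841 + 694
20841 = 30*694 + 21
694 = 33*21 + 1
21 = 21*1 + 0
The gcd is 1. Working backward:
1 = 694 − 33·21
1 = −33·20841 + 991·694
1 = 991·84058 − 3997·20841
1 = −3997·2038233 + 96919·84058
1 = 96919·2122291 − 100916·2038233
1 = −100916·33872598 + 1610659·2122291
1 = 1610659·69867487 − 3322234·33872598
1 = −3322234·243475059 + 11577361·69867487
1 = 11577361·313342546 − 14899595·243475059
1 = −14899595·870160151 + 41376551·313342546
So 313342546·41376551 ≡ 1 (mod 870160151).

41376551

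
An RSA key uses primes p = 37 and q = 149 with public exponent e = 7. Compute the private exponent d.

4567

φ(n) = (p−1)(q−1) = 36·148 = 5328.
Need d with 7·d ≡ 1 (mod 5328). Apply the extended Euclidean algorithm:
5328 = 761*7 + 1
7 = 7*1 + 0
Back-substitute:
1 = 5328 − 761·7
So 7·(-761) ≡ 1 (mod 5328), hence d ≡ -761 ≡ 4567 (mod 5328).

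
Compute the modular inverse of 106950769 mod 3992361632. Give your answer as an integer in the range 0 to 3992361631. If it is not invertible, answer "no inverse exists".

3891150225

Extended Euclidean algorithm:
3992361632 = 37×106950769 + 35183179
106950769 = 3×35183179 + 1401232
35183179 = 25×1401232 + 152379
1401232 = 9×152379 + 29821
152379 = 5×29821 + 3274
29821 = 9×3274 + 355
3274 = 9×355 + 79
355 = 4×79 + 39
79 = 2×39 + 1
39 = 39×1 + 0
Since gcd(106950769, 3992361632) = 1, back-substitute to write 1 as a combination:
1 = 79 − 2·39
1 = −2·355 + 9·79
1 = 9·3274 − 83·355
1 = −83·29821 + 756·3274
1 = 756·152379 − 3863·29821
1 = −3863·1401232 + 35523·152379
1 = 35523·35183179 − 891938·1401232
1 = −891938·106950769 + 2711337·35183179
1 = 2711337·3992361632 − 101211407·106950769
So 106950769·(-101211407) ≡ 1 (mod 3992361632), and -101211407 ≡ 3891150225 (mod 3992361632).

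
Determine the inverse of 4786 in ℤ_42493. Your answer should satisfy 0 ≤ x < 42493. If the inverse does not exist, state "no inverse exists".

gcd(42493, 4786) by repeated division:
42493 = 8×4786 + 4205
4786 = 1×4205 + 581
4205 = 7×581 + 138
581 = 4×138 + 29
138 = 4×29 + 22
29 = 1×22 + 7
22 = 3×7 + 1
7 = 7×1 + 0
The gcd is 1. Working backward:
1 = 22 − 3·7
1 = −3·29 + 4·22
1 = 4·138 − 19·29
1 = −19·581 + 80·138
1 = 80·4205 − 579·581
1 = −579·4786 + 659·4205
1 = 659·42493 − 5851·4786
So 4786·(-5851) ≡ 1 (mod 42493), and -5851 ≡ 36642 (mod 42493).

36642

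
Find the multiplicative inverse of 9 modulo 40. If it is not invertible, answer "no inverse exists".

gcd(40, 9) by repeated division:
40 = 4·9 + 4
9 = 2·4 + 1
4 = 4·1 + 0
Since gcd(9, 40) = 1, back-substitute to write 1 as a combination:
1 = 9 − 2·4
1 = −2·40 + 9·9
So 9·9 ≡ 1 (mod 40).

9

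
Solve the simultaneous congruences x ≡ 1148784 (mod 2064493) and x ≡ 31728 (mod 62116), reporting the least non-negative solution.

59664996484

Write x = 1148784 + 2064493·k. Then 2064493·k ≡ 31728 − 1148784 ≡ 1032 (mod 62116).
Need 2064493⁻¹ mod 62116. Extended Euclid on (62116, 14665):
62116 = 4*14665 + 3456
14665 = 4*3456 + 841
3456 = 4*841 + 92
841 = 9*92 + 13
92 = 7*13 + 1
13 = 13*1 + 0
Back-substitute:
1 = 92 − 7·13
1 = −7·841 + 64·92
1 = 64·3456 − 263·841
1 = −263·14665 + 1116·3456
1 = 1116·62116 − 4727·14665
2064493⁻¹ ≡ 57389 (mod 62116), so k ≡ 57389·1032 ≡ 28900 (mod 62116).
x = 1148784 + 2064493·28900 = 59664996484.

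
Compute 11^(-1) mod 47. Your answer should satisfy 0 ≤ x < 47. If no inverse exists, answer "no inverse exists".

30

Extended Euclidean algorithm:
47 = 4*11 + 3
11 = 3*3 + 2
3 = 1*2 + 1
2 = 2*1 + 0
The gcd is 1. Working backward:
1 = 3 − 2
1 = −11 + 4·3
1 = 4·47 − 17·11
So 11·(-17) ≡ 1 (mod 47), and -17 ≡ 30 (mod 47).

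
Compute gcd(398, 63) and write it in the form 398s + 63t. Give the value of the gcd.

Repeated division:
398 = 6*63 + 20
63 = 3*20 + 3
20 = 6*3 + 2
3 = 1*2 + 1
2 = 2*1 + 0
gcd(398, 63) = 1.
Working backward:
1 = 3 − 2
1 = −20 + 7·3
1 = 7·63 − 22·20
1 = −22·398 + 139·63
So 1 = (-22)·398 + (139)·63.

1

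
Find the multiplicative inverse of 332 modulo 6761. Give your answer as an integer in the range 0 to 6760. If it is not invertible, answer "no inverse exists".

2179

Run Euclid on (6761, 332):
6761 = 20·332 + 121
332 = 2·121 + 90
121 = 1·90 + 31
90 = 2·31 + 28
31 = 1·28 + 3
28 = 9·3 + 1
3 = 3·1 + 0
Since gcd(332, 6761) = 1, back-substitute to write 1 as a combination:
1 = 28 − 9·3
1 = −9·31 + 10·28
1 = 10·90 − 29·31
1 = −29·121 + 39·90
1 = 39·332 − 107·121
1 = −107·6761 + 2179·332
So 332·2179 ≡ 1 (mod 6761).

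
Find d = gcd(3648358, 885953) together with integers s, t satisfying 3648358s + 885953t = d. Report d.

Apply Euclid's algorithm to 3648358 and 885953:
3648358 = 4*885953 + 104546
885953 = 8*104546 + 49585
104546 = 2*49585 + 5376
49585 = 9*5376 + 1201
5376 = 4*1201 + 572
1201 = 2*572 + 57
572 = 10*57 + 2
57 = 28*2 + 1
2 = 2*1 + 0
gcd(3648358, 885953) = 1.
Express as a combination:
1 = 57 − 28·2
1 = −28·572 + 281·57
1 = 281·1201 − 590·572
1 = −590·5376 + 2641·1201
1 = 2641·49585 − 24359·5376
1 = −24359·104546 + 51359·49585
1 = 51359·885953 − 435231·104546
1 = −435231·3648358 + 1792283·885953
So 1 = (-435231)·3648358 + (1792283)·885953.

1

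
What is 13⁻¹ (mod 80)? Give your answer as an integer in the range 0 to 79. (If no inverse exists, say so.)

37

gcd(80, 13) by repeated division:
80 = 6×13 + 2
13 = 6×2 + 1
2 = 2×1 + 0
Since gcd(13, 80) = 1, back-substitute to write 1 as a combination:
1 = 13 − 6·2
1 = −6·80 + 37·13
So 13·37 ≡ 1 (mod 80).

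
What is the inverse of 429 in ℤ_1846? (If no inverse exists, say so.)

Euclidean algorithm on 1846, 429:
1846 = 4*429 + 130
429 = 3*130 + 39
130 = 3*39 + 13
39 = 3*13 + 0
Since gcd = 13 > 1, 429 is not a unit mod 1846.

no inverse exists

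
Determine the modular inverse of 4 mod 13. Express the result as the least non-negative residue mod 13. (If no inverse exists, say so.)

Run Euclid on (13, 4):
13 = 3×4 + 1
4 = 4×1 + 0
Since gcd(4, 13) = 1, back-substitute to write 1 as a combination:
1 = 13 − 3·4
So 4·(-3) ≡ 1 (mod 13), and -3 ≡ 10 (mod 13).

10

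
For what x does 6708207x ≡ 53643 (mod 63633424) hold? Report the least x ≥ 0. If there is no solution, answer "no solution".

58666869

First find gcd(6708207, 63633424):
63633424 = 9·6708207 + 3259561
6708207 = 2·3259561 + 189085
3259561 = 17·189085 + 45116
189085 = 4·45116 + 8621
45116 = 5·8621 + 2011
8621 = 4·2011 + 577
2011 = 3·577 + 280
577 = 2·280 + 17
280 = 16·17 + 8
17 = 2·8 + 1
8 = 8·1 + 0
gcd = 1, so a unique solution mod 63633424 exists.
Back-substitute for the Bézout coefficients:
1 = 17 − 2·8
1 = −2·280 + 33·17
1 = 33·577 − 68·280
1 = −68·2011 + 237·577
1 = 237·8621 − 1016·2011
1 = −1016·45116 + 5317·8621
1 = 5317·189085 − 22284·45116
1 = −22284·3259561 + 384145·189085
1 = 384145·6708207 − 790574·3259561
1 = −790574·63633424 + 7499311·6708207
So 6708207·(7499311) ≡ 1 (mod 63633424), giving 6708207⁻¹ ≡ 7499311.
x ≡ 6708207⁻¹·53643 ≡ 7499311·53643 ≡ 58666869 (mod 63633424).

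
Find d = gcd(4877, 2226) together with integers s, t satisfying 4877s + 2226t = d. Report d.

1

Euclidean algorithm:
4877 = 2*2226 + 425
2226 = 5*425 + 101
425 = 4*101 + 21
101 = 4*21 + 17
21 = 1*17 + 4
17 = 4*4 + 1
4 = 4*1 + 0
gcd(4877, 2226) = 1.
Working backward:
1 = 17 − 4·4
1 = −4·21 + 5·17
1 = 5·101 − 24·21
1 = −24·425 + 101·101
1 = 101·2226 − 529·425
1 = −529·4877 + 1159·2226
So 1 = (-529)·4877 + (1159)·2226.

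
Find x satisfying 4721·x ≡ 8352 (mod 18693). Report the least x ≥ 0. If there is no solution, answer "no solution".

9081

First find gcd(4721, 18693):
18693 = 3×4721 + 4530
4721 = 1×4530 + 191
4530 = 23×191 + 137
191 = 1×137 + 54
137 = 2×54 + 29
54 = 1×29 + 25
29 = 1×25 + 4
25 = 6×4 + 1
4 = 4×1 + 0
gcd = 1, so a unique solution mod 18693 exists.
Back-substitute for the Bézout coefficients:
1 = 25 − 6·4
1 = −6·29 + 7·25
1 = 7·54 − 13·29
1 = −13·137 + 33·54
1 = 33·191 − 46·137
1 = −46·4530 + 1091·191
1 = 1091·4721 − 1137·4530
1 = −1137·18693 + 4502·4721
So 4721·(4502) ≡ 1 (mod 18693), giving 4721⁻¹ ≡ 4502.
x ≡ 4721⁻¹·8352 ≡ 4502·8352 ≡ 9081 (mod 18693).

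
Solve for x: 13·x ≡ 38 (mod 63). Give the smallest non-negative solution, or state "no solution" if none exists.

First find gcd(13, 63):
63 = 4·13 + 11
13 = 1·11 + 2
11 = 5·2 + 1
2 = 2·1 + 0
gcd = 1, so a unique solution mod 63 exists.
Back-substitute for the Bézout coefficients:
1 = 11 − 5·2
1 = −5·13 + 6·11
1 = 6·63 − 29·13
So 13·(-29) ≡ 1 (mod 63), giving 13⁻¹ ≡ 34.
x ≡ 13⁻¹·38 ≡ 34·38 ≡ 32 (mod 63).

32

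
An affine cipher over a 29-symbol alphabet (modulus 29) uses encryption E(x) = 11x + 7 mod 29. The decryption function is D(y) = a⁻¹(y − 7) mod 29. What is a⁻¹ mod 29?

8

Extended Euclidean algorithm:
29 = 2*11 + 7
11 = 1*7 + 4
7 = 1*4 + 3
4 = 1*3 + 1
3 = 3*1 + 0
The gcd is 1. Working backward:
1 = 4 − 3
1 = −7 + 2·4
1 = 2·11 − 3·7
1 = −3·29 + 8·11
So 11·8 ≡ 1 (mod 29).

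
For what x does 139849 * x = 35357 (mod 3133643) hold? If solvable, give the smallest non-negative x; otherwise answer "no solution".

1851787

First find gcd(139849, 3133643):
3133643 = 22·139849 + 56965
139849 = 2·56965 + 25919
56965 = 2·25919 + 5127
25919 = 5·5127 + 284
5127 = 18·284 + 15
284 = 18·15 + 14
15 = 1·14 + 1
14 = 14·1 + 0
gcd = 1, so a unique solution mod 3133643 exists.
Back-substitute for the Bézout coefficients:
1 = 15 − 14
1 = −284 + 19·15
1 = 19·5127 − 343·284
1 = −343·25919 + 1734·5127
1 = 1734·56965 − 3811·25919
1 = −3811·139849 + 9356·56965
1 = 9356·3133643 − 209643·139849
So 139849·(-209643) ≡ 1 (mod 3133643), giving 139849⁻¹ ≡ 2924000.
x ≡ 139849⁻¹·35357 ≡ 2924000·35357 ≡ 1851787 (mod 3133643).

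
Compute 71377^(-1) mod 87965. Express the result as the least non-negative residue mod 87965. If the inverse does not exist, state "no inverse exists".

9593

Apply the Euclidean algorithm to 87965 and 71377:
87965 = 1×71377 + 16588
71377 = 4×16588 + 5025
16588 = 3×5025 + 1513
5025 = 3×1513 + 486
1513 = 3×486 + 55
486 = 8×55 + 46
55 = 1×46 + 9
46 = 5×9 + 1
9 = 9×1 + 0
Since gcd(71377, 87965) = 1, back-substitute to write 1 as a combination:
1 = 46 − 5·9
1 = −5·55 + 6·46
1 = 6·486 − 53·55
1 = −53·1513 + 165·486
1 = 165·5025 − 548·1513
1 = −548·16588 + 1809·5025
1 = 1809·71377 − 7784·16588
1 = −7784·87965 + 9593·71377
So 71377·9593 ≡ 1 (mod 87965).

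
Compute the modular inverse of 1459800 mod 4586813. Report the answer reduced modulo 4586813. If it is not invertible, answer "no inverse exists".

Run Euclid on (4586813, 1459800):
4586813 = 3*1459800 + 207413
1459800 = 7*207413 + 7909
207413 = 26*7909 + 1779
7909 = 4*1779 + 793
1779 = 2*793 + 193
793 = 4*193 + 21
193 = 9*21 + 4
21 = 5*4 + 1
4 = 4*1 + 0
The gcd is 1. Working backward:
1 = 21 − 5·4
1 = −5·193 + 46·21
1 = 46·793 − 189·193
1 = −189·1779 + 424·793
1 = 424·7909 − 1885·1779
1 = −1885·207413 + 49434·7909
1 = 49434·1459800 − 347923·207413
1 = −347923·4586813 + 1093203·1459800
So 1459800·1093203 ≡ 1 (mod 4586813).

1093203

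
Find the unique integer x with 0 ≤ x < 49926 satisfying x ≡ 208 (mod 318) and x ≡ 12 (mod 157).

34552

Write x = 208 + 318·k. Then 318·k ≡ 12 − 208 ≡ 118 (mod 157).
Need 318⁻¹ mod 157. Extended Euclid on (157, 4):
157 = 39*4 + 1
4 = 4*1 + 0
Back-substitute:
1 = 157 − 39·4
318⁻¹ ≡ 118 (mod 157), so k ≡ 118·118 ≡ 108 (mod 157).
x = 208 + 318·108 = 34552.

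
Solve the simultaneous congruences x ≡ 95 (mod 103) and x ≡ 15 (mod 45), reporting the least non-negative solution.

Write x = 95 + 103·k. Then 103·k ≡ 15 − 95 ≡ 10 (mod 45).
Need 103⁻¹ mod 45. Extended Euclid on (45, 13):
45 = 3×13 + 6
13 = 2×6 + 1
6 = 6×1 + 0
Back-substitute:
1 = 13 − 2·6
1 = −2·45 + 7·13
103⁻¹ ≡ 7 (mod 45), so k ≡ 7·10 ≡ 25 (mod 45).
x = 95 + 103·25 = 2670.

2670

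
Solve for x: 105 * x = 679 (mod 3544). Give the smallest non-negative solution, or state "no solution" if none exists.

479

First find gcd(105, 3544):
3544 = 33·105 + 79
105 = 1·79 + 26
79 = 3·26 + 1
26 = 26·1 + 0
gcd = 1, so a unique solution mod 3544 exists.
Back-substitute for the Bézout coefficients:
1 = 79 − 3·26
1 = −3·105 + 4·79
1 = 4·3544 − 135·105
So 105·(-135) ≡ 1 (mod 3544), giving 105⁻¹ ≡ 3409.
x ≡ 105⁻¹·679 ≡ 3409·679 ≡ 479 (mod 3544).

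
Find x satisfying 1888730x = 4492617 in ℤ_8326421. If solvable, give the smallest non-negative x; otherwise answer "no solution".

3178086

First find gcd(1888730, 8326421):
8326421 = 4×1888730 + 771501
1888730 = 2×771501 + 345728
771501 = 2×345728 + 80045
345728 = 4×80045 + 25548
80045 = 3×25548 + 3401
25548 = 7×3401 + 1741
3401 = 1×1741 + 1660
1741 = 1×1660 + 81
1660 = 20×81 + 40
81 = 2×40 + 1
40 = 40×1 + 0
gcd = 1, so a unique solution mod 8326421 exists.
Back-substitute for the Bézout coefficients:
1 = 81 − 2·40
1 = −2·1660 + 41·81
1 = 41·1741 − 43·1660
1 = −43·3401 + 84·1741
1 = 84·25548 − 631·3401
1 = −631·80045 + 1977·25548
1 = 1977·345728 − 8539·80045
1 = −8539·771501 + 19055·345728
1 = 19055·1888730 − 46649·771501
1 = −46649·8326421 + 205651·1888730
So 1888730·(205651) ≡ 1 (mod 8326421), giving 1888730⁻¹ ≡ 205651.
x ≡ 1888730⁻¹·4492617 ≡ 205651·4492617 ≡ 3178086 (mod 8326421).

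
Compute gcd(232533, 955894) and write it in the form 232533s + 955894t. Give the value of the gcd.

1

Repeated division:
955894 = 4*232533 + 25762
232533 = 9*25762 + 675
25762 = 38*675 + 112
675 = 6*112 + 3
112 = 37*3 + 1
3 = 3*1 + 0
gcd(232533, 955894) = 1.
Back-substituting:
1 = 112 − 37·3
1 = −37·675 + 223·112
1 = 223·25762 − 8511·675
1 = −8511·232533 + 76822·25762
1 = 76822·955894 − 315799·232533
So 1 = (76822)·955894 + (-315799)·232533.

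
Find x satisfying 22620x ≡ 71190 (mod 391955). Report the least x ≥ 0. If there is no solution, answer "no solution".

50635

First find gcd(22620, 391955):
391955 = 17×22620 + 7415
22620 = 3×7415 + 375
7415 = 19×375 + 290
375 = 1×290 + 85
290 = 3×85 + 35
85 = 2×35 + 15
35 = 2×15 + 5
15 = 3×5 + 0
gcd = 5 and 5 | 71190, so solutions exist. Divide through by 5: 4524x ≡ 14238 (mod 78391).
Now find 4524⁻¹ mod 78391:
78391 = 17·4524 + 1483
4524 = 3·1483 + 75
1483 = 19·75 + 58
75 = 1·58 + 17
58 = 3·17 + 7
17 = 2·7 + 3
7 = 2·3 + 1
3 = 3·1 + 0
Back-substitute:
1 = 7 − 2·3
1 = −2·17 + 5·7
1 = 5·58 − 17·17
1 = −17·75 + 22·58
1 = 22·1483 − 435·75
1 = −435·4524 + 1327·1483
1 = 1327·78391 − 22994·4524
So 4524·(-22994) ≡ 1 (mod 78391), i.e. 4524⁻¹ ≡ 55397.
Then x ≡ 55397·14238 ≡ 50635 (mod 78391); the smallest non-negative solution is x = 50635.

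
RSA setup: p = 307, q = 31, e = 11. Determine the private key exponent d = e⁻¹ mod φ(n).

φ(n) = (p−1)(q−1) = 306·30 = 9180.
Need d with 11·d ≡ 1 (mod 9180). Apply the extended Euclidean algorithm:
9180 = 834·11 + 6
11 = 1·6 + 5
6 = 1·5 + 1
5 = 5·1 + 0
Back-substitute:
1 = 6 − 5
1 = −11 + 2·6
1 = 2·9180 − 1669·11
So 11·(-1669) ≡ 1 (mod 9180), hence d ≡ -1669 ≡ 7511 (mod 9180).

7511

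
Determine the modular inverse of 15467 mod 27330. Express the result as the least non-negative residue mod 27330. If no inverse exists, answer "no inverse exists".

20543

Run Euclid on (27330, 15467):
27330 = 1·15467 + 11863
15467 = 1·11863 + 3604
11863 = 3·3604 + 1051
3604 = 3·1051 + 451
1051 = 2·451 + 149
451 = 3·149 + 4
149 = 37·4 + 1
4 = 4·1 + 0
gcd = 1, so the inverse exists. Back-substitute:
1 = 149 − 37·4
1 = −37·451 + 112·149
1 = 112·1051 − 261·451
1 = −261·3604 + 895·1051
1 = 895·11863 − 2946·3604
1 = −2946·15467 + 3841·11863
1 = 3841·27330 − 6787·15467
Thus 15467·(-6787) ≡ 1 (mod 27330); reducing, -6787 mod 27330 = 20543.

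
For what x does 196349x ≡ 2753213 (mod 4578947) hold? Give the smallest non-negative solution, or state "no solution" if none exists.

3903834

First find gcd(196349, 4578947):
4578947 = 23*196349 + 62920
196349 = 3*62920 + 7589
62920 = 8*7589 + 2208
7589 = 3*2208 + 965
2208 = 2*965 + 278
965 = 3*278 + 131
278 = 2*131 + 16
131 = 8*16 + 3
16 = 5*3 + 1
3 = 3*1 + 0
gcd = 1, so a unique solution mod 4578947 exists.
Back-substitute for the Bézout coefficients:
1 = 16 − 5·3
1 = −5·131 + 41·16
1 = 41·278 − 87·131
1 = −87·965 + 302·278
1 = 302·2208 − 691·965
1 = −691·7589 + 2375·2208
1 = 2375·62920 − 19691·7589
1 = −19691·196349 + 61448·62920
1 = 61448·4578947 − 1432995·196349
So 196349·(-1432995) ≡ 1 (mod 4578947), giving 196349⁻¹ ≡ 3145952.
x ≡ 196349⁻¹·2753213 ≡ 3145952·2753213 ≡ 3903834 (mod 4578947).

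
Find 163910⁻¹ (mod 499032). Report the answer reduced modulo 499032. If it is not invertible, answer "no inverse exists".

no inverse exists

Compute gcd(163910, 499032):
499032 = 3*163910 + 7302
163910 = 22*7302 + 3266
7302 = 2*3266 + 770
3266 = 4*770 + 186
770 = 4*186 + 26
186 = 7*26 + 4
26 = 6*4 + 2
4 = 2*2 + 0
The gcd is 2, not 1, hence no inverse exists.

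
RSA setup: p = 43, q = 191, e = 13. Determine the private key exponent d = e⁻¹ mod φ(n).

φ(n) = (p−1)(q−1) = 42·190 = 7980.
Need d with 13·d ≡ 1 (mod 7980). Apply the extended Euclidean algorithm:
7980 = 613·13 + 11
13 = 1·11 + 2
11 = 5·2 + 1
2 = 2·1 + 0
Back-substitute:
1 = 11 − 5·2
1 = −5·13 + 6·11
1 = 6·7980 − 3683·13
So 13·(-3683) ≡ 1 (mod 7980), hence d ≡ -3683 ≡ 4297 (mod 7980).

4297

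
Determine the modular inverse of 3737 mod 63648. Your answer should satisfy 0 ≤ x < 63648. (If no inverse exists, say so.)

33161

gcd(63648, 3737) by repeated division:
63648 = 17*3737 + 119
3737 = 31*119 + 48
119 = 2*48 + 23
48 = 2*23 + 2
23 = 11*2 + 1
2 = 2*1 + 0
The gcd is 1. Working backward:
1 = 23 − 11·2
1 = −11·48 + 23·23
1 = 23·119 − 57·48
1 = −57·3737 + 1790·119
1 = 1790·63648 − 30487·3737
Thus 3737·(-30487) ≡ 1 (mod 63648); reducing, -30487 mod 63648 = 33161.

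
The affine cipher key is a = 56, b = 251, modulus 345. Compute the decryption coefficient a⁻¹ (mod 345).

Run Euclid on (345, 56):
345 = 6×56 + 9
56 = 6×9 + 2
9 = 4×2 + 1
2 = 2×1 + 0
Since gcd(56, 345) = 1, back-substitute to write 1 as a combination:
1 = 9 − 4·2
1 = −4·56 + 25·9
1 = 25·345 − 154·56
Hence 56⁻¹ ≡ -154 ≡ 191 (mod 345).

191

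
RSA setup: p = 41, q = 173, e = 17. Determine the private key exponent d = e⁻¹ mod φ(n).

2833

φ(n) = (p−1)(q−1) = 40·172 = 6880.
Need d with 17·d ≡ 1 (mod 6880). Apply the extended Euclidean algorithm:
6880 = 404×17 + 12
17 = 1×12 + 5
12 = 2×5 + 2
5 = 2×2 + 1
2 = 2×1 + 0
Back-substitute:
1 = 5 − 2·2
1 = −2·12 + 5·5
1 = 5·17 − 7·12
1 = −7·6880 + 2833·17
So 17·2833 ≡ 1 (mod 6880), hence d = 2833.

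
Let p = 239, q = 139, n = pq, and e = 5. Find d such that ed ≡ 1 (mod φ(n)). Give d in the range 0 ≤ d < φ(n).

6569

φ(n) = (p−1)(q−1) = 238·138 = 32844.
Need d with 5·d ≡ 1 (mod 32844). Apply the extended Euclidean algorithm:
32844 = 6568·5 + 4
5 = 1·4 + 1
4 = 4·1 + 0
Back-substitute:
1 = 5 − 4
1 = −32844 + 6569·5
So 5·6569 ≡ 1 (mod 32844), hence d = 6569.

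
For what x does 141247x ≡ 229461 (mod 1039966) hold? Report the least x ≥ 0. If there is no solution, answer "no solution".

603099

First find gcd(141247, 1039966):
1039966 = 7·141247 + 51237
141247 = 2·51237 + 38773
51237 = 1·38773 + 12464
38773 = 3·12464 + 1381
12464 = 9·1381 + 35
1381 = 39·35 + 16
35 = 2·16 + 3
16 = 5·3 + 1
3 = 3·1 + 0
gcd = 1, so a unique solution mod 1039966 exists.
Back-substitute for the Bézout coefficients:
1 = 16 − 5·3
1 = −5·35 + 11·16
1 = 11·1381 − 434·35
1 = −434·12464 + 3917·1381
1 = 3917·38773 − 12185·12464
1 = −12185·51237 + 16102·38773
1 = 16102·141247 − 44389·51237
1 = −44389·1039966 + 326825·141247
So 141247·(326825) ≡ 1 (mod 1039966), giving 141247⁻¹ ≡ 326825.
x ≡ 141247⁻¹·229461 ≡ 326825·229461 ≡ 603099 (mod 1039966).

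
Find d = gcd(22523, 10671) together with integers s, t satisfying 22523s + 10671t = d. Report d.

Euclidean algorithm:
22523 = 2×10671 + 1181
10671 = 9×1181 + 42
1181 = 28×42 + 5
42 = 8×5 + 2
5 = 2×2 + 1
2 = 2×1 + 0
gcd(22523, 10671) = 1.
Working backward:
1 = 5 − 2·2
1 = −2·42 + 17·5
1 = 17·1181 − 478·42
1 = −478·10671 + 4319·1181
1 = 4319·22523 − 9116·10671
So 1 = (4319)·22523 + (-9116)·10671.

1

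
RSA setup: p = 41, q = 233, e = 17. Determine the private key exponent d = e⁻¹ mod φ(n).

φ(n) = (p−1)(q−1) = 40·232 = 9280.
Need d with 17·d ≡ 1 (mod 9280). Apply the extended Euclidean algorithm:
9280 = 545*17 + 15
17 = 1*15 + 2
15 = 7*2 + 1
2 = 2*1 + 0
Back-substitute:
1 = 15 − 7·2
1 = −7·17 + 8·15
1 = 8·9280 − 4367·17
So 17·(-4367) ≡ 1 (mod 9280), hence d ≡ -4367 ≡ 4913 (mod 9280).

4913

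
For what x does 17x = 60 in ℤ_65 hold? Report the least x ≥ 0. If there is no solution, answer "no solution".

First find gcd(17, 65):
65 = 3*17 + 14
17 = 1*14 + 3
14 = 4*3 + 2
3 = 1*2 + 1
2 = 2*1 + 0
gcd = 1, so a unique solution mod 65 exists.
Back-substitute for the Bézout coefficients:
1 = 3 − 2
1 = −14 + 5·3
1 = 5·17 − 6·14
1 = −6·65 + 23·17
So 17·(23) ≡ 1 (mod 65), giving 17⁻¹ ≡ 23.
x ≡ 17⁻¹·60 ≡ 23·60 ≡ 15 (mod 65).

15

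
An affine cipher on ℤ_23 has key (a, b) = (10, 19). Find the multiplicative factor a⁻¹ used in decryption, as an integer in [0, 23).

7

Apply the Euclidean algorithm to 23 and 10:
23 = 2*10 + 3
10 = 3*3 + 1
3 = 3*1 + 0
Since gcd(10, 23) = 1, back-substitute to write 1 as a combination:
1 = 10 − 3·3
1 = −3·23 + 7·10
So 10·7 ≡ 1 (mod 23).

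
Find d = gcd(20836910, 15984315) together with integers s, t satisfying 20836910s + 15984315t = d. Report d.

Repeated division:
20836910 = 1*15984315 + 4852595
15984315 = 3*4852595 + 1426530
4852595 = 3*1426530 + 573005
1426530 = 2*573005 + 280520
573005 = 2*280520 + 11965
280520 = 23*11965 + 5325
11965 = 2*5325 + 1315
5325 = 4*1315 + 65
1315 = 20*65 + 15
65 = 4*15 + 5
15 = 3*5 + 0
gcd(20836910, 15984315) = 5.
Back-substituting:
5 = 65 − 4·15
5 = −4·1315 + 81·65
5 = 81·5325 − 328·1315
5 = −328·11965 + 737·5325
5 = 737·280520 − 17279·11965
5 = −17279·573005 + 35295·280520
5 = 35295·1426530 − 87869·573005
5 = −87869·4852595 + 298902·1426530
5 = 298902·15984315 − 984575·4852595
5 = −984575·20836910 + 1283477·15984315
So 5 = (-984575)·20836910 + (1283477)·15984315.

5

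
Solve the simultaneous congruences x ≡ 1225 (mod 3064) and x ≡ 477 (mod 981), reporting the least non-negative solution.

Write x = 1225 + 3064·k. Then 3064·k ≡ 477 − 1225 ≡ 233 (mod 981).
Need 3064⁻¹ mod 981. Extended Euclid on (981, 121):
981 = 8·121 + 13
121 = 9·13 + 4
13 = 3·4 + 1
4 = 4·1 + 0
Back-substitute:
1 = 13 − 3·4
1 = −3·121 + 28·13
1 = 28·981 − 227·121
3064⁻¹ ≡ 754 (mod 981), so k ≡ 754·233 ≡ 83 (mod 981).
x = 1225 + 3064·83 = 255537.

255537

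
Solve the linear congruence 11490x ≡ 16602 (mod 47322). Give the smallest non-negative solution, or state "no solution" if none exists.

1480

First find gcd(11490, 47322):
47322 = 4×11490 + 1362
11490 = 8×1362 + 594
1362 = 2×594 + 174
594 = 3×174 + 72
174 = 2×72 + 30
72 = 2×30 + 12
30 = 2×12 + 6
12 = 2×6 + 0
gcd = 6 and 6 | 16602, so solutions exist. Divide through by 6: 1915x ≡ 2767 (mod 7887).
Now find 1915⁻¹ mod 7887:
7887 = 4*1915 + 227
1915 = 8*227 + 99
227 = 2*99 + 29
99 = 3*29 + 12
29 = 2*12 + 5
12 = 2*5 + 2
5 = 2*2 + 1
2 = 2*1 + 0
Back-substitute:
1 = 5 − 2·2
1 = −2·12 + 5·5
1 = 5·29 − 12·12
1 = −12·99 + 41·29
1 = 41·227 − 94·99
1 = −94·1915 + 793·227
1 = 793·7887 − 3266·1915
So 1915·(-3266) ≡ 1 (mod 7887), i.e. 1915⁻¹ ≡ 4621.
Then x ≡ 4621·2767 ≡ 1480 (mod 7887); the smallest non-negative solution is x = 1480.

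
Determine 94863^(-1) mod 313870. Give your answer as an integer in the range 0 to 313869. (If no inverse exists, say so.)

254807

Extended Euclidean algorithm:
313870 = 3*94863 + 29281
94863 = 3*29281 + 7020
29281 = 4*7020 + 1201
7020 = 5*1201 + 1015
1201 = 1*1015 + 186
1015 = 5*186 + 85
186 = 2*85 + 16
85 = 5*16 + 5
16 = 3*5 + 1
5 = 5*1 + 0
Since gcd(94863, 313870) = 1, back-substitute to write 1 as a combination:
1 = 16 − 3·5
1 = −3·85 + 16·16
1 = 16·186 − 35·85
1 = −35·1015 + 191·186
1 = 191·1201 − 226·1015
1 = −226·7020 + 1321·1201
1 = 1321·29281 − 5510·7020
1 = −5510·94863 + 17851·29281
1 = 17851·313870 − 59063·94863
Thus 94863·(-59063) ≡ 1 (mod 313870); reducing, -59063 mod 313870 = 254807.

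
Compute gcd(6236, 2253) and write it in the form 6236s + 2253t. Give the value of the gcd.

Euclidean algorithm:
6236 = 2*2253 + 1730
2253 = 1*1730 + 523
1730 = 3*523 + 161
523 = 3*161 + 40
161 = 4*40 + 1
40 = 40*1 + 0
gcd(6236, 2253) = 1.
Working backward:
1 = 161 − 4·40
1 = −4·523 + 13·161
1 = 13·1730 − 43·523
1 = −43·2253 + 56·1730
1 = 56·6236 − 155·2253
So 1 = (56)·6236 + (-155)·2253.

1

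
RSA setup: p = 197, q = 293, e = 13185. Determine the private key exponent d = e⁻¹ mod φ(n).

φ(n) = (p−1)(q−1) = 196·292 = 57232.
Need d with 13185·d ≡ 1 (mod 57232). Apply the extended Euclidean algorithm:
57232 = 4·13185 + 4492
13185 = 2·4492 + 4201
4492 = 1·4201 + 291
4201 = 14·291 + 127
291 = 2·127 + 37
127 = 3·37 + 16
37 = 2·16 + 5
16 = 3·5 + 1
5 = 5·1 + 0
Back-substitute:
1 = 16 − 3·5
1 = −3·37 + 7·16
1 = 7·127 − 24·37
1 = −24·291 + 55·127
1 = 55·4201 − 794·291
1 = −794·4492 + 849·4201
1 = 849·13185 − 2492·4492
1 = −2492·57232 + 10817·13185
So 13185·10817 ≡ 1 (mod 57232), hence d = 10817.

10817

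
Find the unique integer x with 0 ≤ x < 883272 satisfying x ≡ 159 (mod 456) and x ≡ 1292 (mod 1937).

Write x = 159 + 456·k. Then 456·k ≡ 1292 − 159 ≡ 1133 (mod 1937).
Need 456⁻¹ mod 1937. Extended Euclid on (1937, 456):
1937 = 4*456 + 113
456 = 4*113 + 4
113 = 28*4 + 1
4 = 4*1 + 0
Back-substitute:
1 = 113 − 28·4
1 = −28·456 + 113·113
1 = 113·1937 − 480·456
456⁻¹ ≡ 1457 (mod 1937), so k ≡ 1457·1133 ≡ 457 (mod 1937).
x = 159 + 456·457 = 208551.

208551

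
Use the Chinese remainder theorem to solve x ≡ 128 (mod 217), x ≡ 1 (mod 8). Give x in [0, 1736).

345

Write x = 128 + 217·k. Then 217·k ≡ 1 − 128 ≡ 1 (mod 8).
Need 217⁻¹ mod 8. Extended Euclid on (8, 1):
8 = 8×1 + 0
217⁻¹ ≡ 1 (mod 8), so k ≡ 1·1 ≡ 1 (mod 8).
x = 128 + 217·1 = 345.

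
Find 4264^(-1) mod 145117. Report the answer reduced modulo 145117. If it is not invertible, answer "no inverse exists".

115270

gcd(145117, 4264) by repeated division:
145117 = 34·4264 + 141
4264 = 30·141 + 34
141 = 4·34 + 5
34 = 6·5 + 4
5 = 1·4 + 1
4 = 4·1 + 0
Since gcd(4264, 145117) = 1, back-substitute to write 1 as a combination:
1 = 5 − 4
1 = −34 + 7·5
1 = 7·141 − 29·34
1 = −29·4264 + 877·141
1 = 877·145117 − 29847·4264
Thus 4264·(-29847) ≡ 1 (mod 145117); reducing, -29847 mod 145117 = 115270.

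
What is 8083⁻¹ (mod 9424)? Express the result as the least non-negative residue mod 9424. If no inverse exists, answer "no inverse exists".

1019

Apply the Euclidean algorithm to 9424 and 8083:
9424 = 1×8083 + 1341
8083 = 6×1341 + 37
1341 = 36×37 + 9
37 = 4×9 + 1
9 = 9×1 + 0
gcd = 1, so the inverse exists. Back-substitute:
1 = 37 − 4·9
1 = −4·1341 + 145·37
1 = 145·8083 − 874·1341
1 = −874·9424 + 1019·8083
So 8083·1019 ≡ 1 (mod 9424).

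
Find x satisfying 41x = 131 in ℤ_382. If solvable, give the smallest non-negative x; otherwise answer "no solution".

115

First find gcd(41, 382):
382 = 9×41 + 13
41 = 3×13 + 2
13 = 6×2 + 1
2 = 2×1 + 0
gcd = 1, so a unique solution mod 382 exists.
Back-substitute for the Bézout coefficients:
1 = 13 − 6·2
1 = −6·41 + 19·13
1 = 19·382 − 177·41
So 41·(-177) ≡ 1 (mod 382), giving 41⁻¹ ≡ 205.
x ≡ 41⁻¹·131 ≡ 205·131 ≡ 115 (mod 382).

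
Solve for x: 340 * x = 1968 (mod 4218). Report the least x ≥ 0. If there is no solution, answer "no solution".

1296

First find gcd(340, 4218):
4218 = 12×340 + 138
340 = 2×138 + 64
138 = 2×64 + 10
64 = 6×10 + 4
10 = 2×4 + 2
4 = 2×2 + 0
gcd = 2 and 2 | 1968, so solutions exist. Divide through by 2: 170x ≡ 984 (mod 2109).
Now find 170⁻¹ mod 2109:
2109 = 12*170 + 69
170 = 2*69 + 32
69 = 2*32 + 5
32 = 6*5 + 2
5 = 2*2 + 1
2 = 2*1 + 0
Back-substitute:
1 = 5 − 2·2
1 = −2·32 + 13·5
1 = 13·69 − 28·32
1 = −28·170 + 69·69
1 = 69·2109 − 856·170
So 170·(-856) ≡ 1 (mod 2109), i.e. 170⁻¹ ≡ 1253.
Then x ≡ 1253·984 ≡ 1296 (mod 2109); the smallest non-negative solution is x = 1296.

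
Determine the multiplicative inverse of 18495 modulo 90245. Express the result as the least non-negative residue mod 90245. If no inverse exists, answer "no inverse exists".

no inverse exists

Euclidean algorithm on 90245, 18495:
90245 = 4*18495 + 16265
18495 = 1*16265 + 2230
16265 = 7*2230 + 655
2230 = 3*655 + 265
655 = 2*265 + 125
265 = 2*125 + 15
125 = 8*15 + 5
15 = 3*5 + 0
gcd(18495, 90245) = 5 ≠ 1, so 18495 has no multiplicative inverse modulo 90245.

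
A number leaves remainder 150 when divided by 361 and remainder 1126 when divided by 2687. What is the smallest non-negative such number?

81736

Write x = 150 + 361·k. Then 361·k ≡ 1126 − 150 ≡ 976 (mod 2687).
Need 361⁻¹ mod 2687. Extended Euclid on (2687, 361):
2687 = 7*361 + 160
361 = 2*160 + 41
160 = 3*41 + 37
41 = 1*37 + 4
37 = 9*4 + 1
4 = 4*1 + 0
Back-substitute:
1 = 37 − 9·4
1 = −9·41 + 10·37
1 = 10·160 − 39·41
1 = −39·361 + 88·160
1 = 88·2687 − 655·361
361⁻¹ ≡ 2032 (mod 2687), so k ≡ 2032·976 ≡ 226 (mod 2687).
x = 150 + 361·226 = 81736.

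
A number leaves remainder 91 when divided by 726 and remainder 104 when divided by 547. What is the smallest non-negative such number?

275245

Write x = 91 + 726·k. Then 726·k ≡ 104 − 91 ≡ 13 (mod 547).
Need 726⁻¹ mod 547. Extended Euclid on (547, 179):
547 = 3×179 + 10
179 = 17×10 + 9
10 = 1×9 + 1
9 = 9×1 + 0
Back-substitute:
1 = 10 − 9
1 = −179 + 18·10
1 = 18·547 − 55·179
726⁻¹ ≡ 492 (mod 547), so k ≡ 492·13 ≡ 379 (mod 547).
x = 91 + 726·379 = 275245.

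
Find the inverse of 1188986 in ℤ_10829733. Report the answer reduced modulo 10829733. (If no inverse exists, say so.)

1786508

Run Euclid on (10829733, 1188986):
10829733 = 9*1188986 + 128859
1188986 = 9*128859 + 29255
128859 = 4*29255 + 11839
29255 = 2*11839 + 5577
11839 = 2*5577 + 685
5577 = 8*685 + 97
685 = 7*97 + 6
97 = 16*6 + 1
6 = 6*1 + 0
The gcd is 1. Working backward:
1 = 97 − 16·6
1 = −16·685 + 113·97
1 = 113·5577 − 920·685
1 = −920·11839 + 1953·5577
1 = 1953·29255 − 4826·11839
1 = −4826·128859 + 21257·29255
1 = 21257·1188986 − 196139·128859
1 = −196139·10829733 + 1786508·1188986
So 1188986·1786508 ≡ 1 (mod 10829733).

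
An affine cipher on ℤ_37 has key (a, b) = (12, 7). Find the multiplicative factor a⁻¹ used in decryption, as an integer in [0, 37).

34

Apply the Euclidean algorithm to 37 and 12:
37 = 3×12 + 1
12 = 12×1 + 0
gcd = 1, so the inverse exists. Back-substitute:
1 = 37 − 3·12
So 12·(-3) ≡ 1 (mod 37), and -3 ≡ 34 (mod 37).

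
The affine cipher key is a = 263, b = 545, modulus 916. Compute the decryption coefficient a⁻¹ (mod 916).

Extended Euclidean algorithm:
916 = 3·263 + 127
263 = 2·127 + 9
127 = 14·9 + 1
9 = 9·1 + 0
The gcd is 1. Working backward:
1 = 127 − 14·9
1 = −14·263 + 29·127
1 = 29·916 − 101·263
Hence 263⁻¹ ≡ -101 ≡ 815 (mod 916).

815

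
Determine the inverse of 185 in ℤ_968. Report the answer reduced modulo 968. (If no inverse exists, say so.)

Run Euclid on (968, 185):
968 = 5×185 + 43
185 = 4×43 + 13
43 = 3×13 + 4
13 = 3×4 + 1
4 = 4×1 + 0
gcd = 1, so the inverse exists. Back-substitute:
1 = 13 − 3·4
1 = −3·43 + 10·13
1 = 10·185 − 43·43
1 = −43·968 + 225·185
So 185·225 ≡ 1 (mod 968).

225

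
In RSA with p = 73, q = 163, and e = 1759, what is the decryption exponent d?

φ(n) = (p−1)(q−1) = 72·162 = 11664.
Need d with 1759·d ≡ 1 (mod 11664). Apply the extended Euclidean algorithm:
11664 = 6*1759 + 1110
1759 = 1*1110 + 649
1110 = 1*649 + 461
649 = 1*461 + 188
461 = 2*188 + 85
188 = 2*85 + 18
85 = 4*18 + 13
18 = 1*13 + 5
13 = 2*5 + 3
5 = 1*3 + 2
3 = 1*2 + 1
2 = 2*1 + 0
Back-substitute:
1 = 3 − 2
1 = −5 + 2·3
1 = 2·13 − 5·5
1 = −5·18 + 7·13
1 = 7·85 − 33·18
1 = −33·188 + 73·85
1 = 73·461 − 179·188
1 = −179·649 + 252·461
1 = 252·1110 − 431·649
1 = −431·1759 + 683·1110
1 = 683·11664 − 4529·1759
So 1759·(-4529) ≡ 1 (mod 11664), hence d ≡ -4529 ≡ 7135 (mod 11664).

7135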